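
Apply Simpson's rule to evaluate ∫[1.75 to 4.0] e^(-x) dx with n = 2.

f(x) = e^(-x)
a = 1.75, b = 4.0, n = 2
h = (b - a)/n = 1.125000

Simpson's rule: (h/3)[f(x₀) + 4f(x₁) + 2f(x₂) + ... + f(xₙ)]

x_0 = 1.7500, f(x_0) = 0.173774, coefficient = 1
x_1 = 2.8750, f(x_1) = 0.056416, coefficient = 4
x_2 = 4.0000, f(x_2) = 0.018316, coefficient = 1

I ≈ (1.125000/3) × 0.417754 = 0.156658
Exact value: 0.155458
Error: 0.001199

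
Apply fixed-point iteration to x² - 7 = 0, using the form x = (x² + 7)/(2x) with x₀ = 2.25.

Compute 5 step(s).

Equation: x² - 7 = 0
Fixed-point form: x = (x² + 7)/(2x)
x₀ = 2.25

x_1 = g(2.250000) = 2.680556
x_2 = g(2.680556) = 2.645977
x_3 = g(2.645977) = 2.645751
x_4 = g(2.645751) = 2.645751
x_5 = g(2.645751) = 2.645751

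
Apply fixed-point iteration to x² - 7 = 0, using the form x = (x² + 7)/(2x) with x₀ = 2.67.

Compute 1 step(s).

Equation: x² - 7 = 0
Fixed-point form: x = (x² + 7)/(2x)
x₀ = 2.67

x_1 = g(2.670000) = 2.645861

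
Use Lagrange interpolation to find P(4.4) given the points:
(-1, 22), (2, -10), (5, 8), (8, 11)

Lagrange interpolation formula:
P(x) = Σ yᵢ × Lᵢ(x)
where Lᵢ(x) = Π_{j≠i} (x - xⱼ)/(xᵢ - xⱼ)

L_0(4.4) = (4.4 - 2)/(-1 - 2) × (4.4 - 5)/(-1 - 5) × (4.4 - 8)/(-1 - 8) = -0.032000
L_1(4.4) = (4.4 - (-1))/(2 - (-1)) × (4.4 - 5)/(2 - 5) × (4.4 - 8)/(2 - 8) = 0.216000
L_2(4.4) = (4.4 - (-1))/(5 - (-1)) × (4.4 - 2)/(5 - 2) × (4.4 - 8)/(5 - 8) = 0.864000
L_3(4.4) = (4.4 - (-1))/(8 - (-1)) × (4.4 - 2)/(8 - 2) × (4.4 - 5)/(8 - 5) = -0.048000

P(4.4) = 22×L_0(4.4) + (-10)×L_1(4.4) + 8×L_2(4.4) + 11×L_3(4.4)
P(4.4) = 3.520000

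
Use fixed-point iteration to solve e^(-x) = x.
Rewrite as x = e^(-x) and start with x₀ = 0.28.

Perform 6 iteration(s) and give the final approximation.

Equation: e^(-x) = x
Fixed-point form: x = e^(-x)
x₀ = 0.28

x_1 = g(0.280000) = 0.755784
x_2 = g(0.755784) = 0.469642
x_3 = g(0.469642) = 0.625226
x_4 = g(0.625226) = 0.535141
x_5 = g(0.535141) = 0.585587
x_6 = g(0.585587) = 0.556779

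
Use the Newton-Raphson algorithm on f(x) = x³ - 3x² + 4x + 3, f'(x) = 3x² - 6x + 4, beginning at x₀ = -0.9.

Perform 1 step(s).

f(x) = x³ - 3x² + 4x + 3
f'(x) = 3x² - 6x + 4
x₀ = -0.9

Newton-Raphson formula: x_{n+1} = x_n - f(x_n)/f'(x_n)

Iteration 1:
  f(-0.900000) = -3.759000
  f'(-0.900000) = 11.830000
  x_1 = -0.900000 - (-3.759000)/11.830000 = -0.582249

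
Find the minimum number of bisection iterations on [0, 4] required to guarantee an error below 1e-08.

We need (b-a)/2^n ≤ 1e-08
(4 - 0)/2^n ≤ 1e-08
4/2^n ≤ 1e-08
2^n ≥ 400000000
n ≥ log₂(400000000) = 28.58
n ≥ 29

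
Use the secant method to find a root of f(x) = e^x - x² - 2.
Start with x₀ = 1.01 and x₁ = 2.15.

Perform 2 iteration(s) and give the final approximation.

f(x) = e^x - x² - 2
x₀ = 1.01, x₁ = 2.15

Secant formula: x_{n+1} = x_n - f(x_n)(x_n - x_{n-1})/(f(x_n) - f(x_{n-1}))

Iteration 1:
  f(1.010000) = -0.274499
  f(2.150000) = 1.962358
  x_2 = 2.150000 - 1.962358×(2.150000 - 1.010000)/(1.962358 - (-0.274499))
       = 1.149897
Iteration 2:
  f(2.150000) = 1.962358
  f(1.149897) = -0.164396
  x_3 = 1.149897 - (-0.164396)×(1.149897 - 2.150000)/(-0.164396 - 1.962358)
       = 1.227204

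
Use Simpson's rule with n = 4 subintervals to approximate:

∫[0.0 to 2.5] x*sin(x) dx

f(x) = x*sin(x)
a = 0.0, b = 2.5, n = 4
h = (b - a)/n = 0.625000

Simpson's rule: (h/3)[f(x₀) + 4f(x₁) + 2f(x₂) + ... + f(xₙ)]

x_0 = 0.0000, f(x_0) = 0.000000, coefficient = 1
x_1 = 0.6250, f(x_1) = 0.365686, coefficient = 4
x_2 = 1.2500, f(x_2) = 1.186231, coefficient = 2
x_3 = 1.8750, f(x_3) = 1.788911, coefficient = 4
x_4 = 2.5000, f(x_4) = 1.496180, coefficient = 1

I ≈ (0.625000/3) × 12.487028 = 2.601464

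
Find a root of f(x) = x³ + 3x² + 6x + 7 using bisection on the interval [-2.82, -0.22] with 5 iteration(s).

f(x) = x³ + 3x² + 6x + 7
Initial interval: [-2.82, -0.22]

Iteration 1:
  c_1 = (-2.820000 + (-0.220000))/2 = -1.520000
  f(c_1) = f(-1.520000) = 1.299392
  f(a) × f(c) < 0, new interval: [-2.820000, -1.520000]
Iteration 2:
  c_2 = (-2.820000 + (-1.520000))/2 = -2.170000
  f(c_2) = f(-2.170000) = -2.111613
  f(a) × f(c) ≥ 0, new interval: [-2.170000, -1.520000]
Iteration 3:
  c_3 = (-2.170000 + (-1.520000))/2 = -1.845000
  f(c_3) = f(-1.845000) = -0.138351
  f(a) × f(c) ≥ 0, new interval: [-1.845000, -1.520000]
Iteration 4:
  c_4 = (-1.845000 + (-1.520000))/2 = -1.682500
  f(c_4) = f(-1.682500) = 0.634587
  f(a) × f(c) < 0, new interval: [-1.845000, -1.682500]
Iteration 5:
  c_5 = (-1.845000 + (-1.682500))/2 = -1.763750
  f(c_5) = f(-1.763750) = 0.263244
  f(a) × f(c) < 0, new interval: [-1.845000, -1.763750]

After 5 iteration(s), the approximation is c_5 = -1.763750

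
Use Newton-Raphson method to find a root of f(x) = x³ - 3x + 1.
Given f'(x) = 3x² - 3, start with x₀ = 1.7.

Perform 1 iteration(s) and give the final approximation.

f(x) = x³ - 3x + 1
f'(x) = 3x² - 3
x₀ = 1.7

Newton-Raphson formula: x_{n+1} = x_n - f(x_n)/f'(x_n)

Iteration 1:
  f(1.700000) = 0.813000
  f'(1.700000) = 5.670000
  x_1 = 1.700000 - 0.813000/5.670000 = 1.556614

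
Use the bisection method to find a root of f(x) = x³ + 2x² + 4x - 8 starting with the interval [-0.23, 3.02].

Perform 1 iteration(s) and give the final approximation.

f(x) = x³ + 2x² + 4x - 8
Initial interval: [-0.23, 3.02]

Iteration 1:
  c_1 = (-0.230000 + 3.020000)/2 = 1.395000
  f(c_1) = f(1.395000) = 4.186755
  f(a) × f(c) < 0, new interval: [-0.230000, 1.395000]

After 1 iteration(s), the approximation is c_1 = 1.395000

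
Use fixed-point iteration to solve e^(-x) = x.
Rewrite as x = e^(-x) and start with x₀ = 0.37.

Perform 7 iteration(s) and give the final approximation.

Equation: e^(-x) = x
Fixed-point form: x = e^(-x)
x₀ = 0.37

x_1 = g(0.370000) = 0.690734
x_2 = g(0.690734) = 0.501208
x_3 = g(0.501208) = 0.605798
x_4 = g(0.605798) = 0.545639
x_5 = g(0.545639) = 0.579472
x_6 = g(0.579472) = 0.560194
x_7 = g(0.560194) = 0.571098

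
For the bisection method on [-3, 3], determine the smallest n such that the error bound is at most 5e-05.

We need (b-a)/2^n ≤ 5e-05
(3 - (-3))/2^n ≤ 5e-05
6/2^n ≤ 5e-05
2^n ≥ 120000
n ≥ log₂(120000) = 16.87
n ≥ 17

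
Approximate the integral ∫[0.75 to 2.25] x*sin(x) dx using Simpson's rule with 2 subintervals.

f(x) = x*sin(x)
a = 0.75, b = 2.25, n = 2
h = (b - a)/n = 0.750000

Simpson's rule: (h/3)[f(x₀) + 4f(x₁) + 2f(x₂) + ... + f(xₙ)]

x_0 = 0.7500, f(x_0) = 0.511229, coefficient = 1
x_1 = 1.5000, f(x_1) = 1.496242, coefficient = 4
x_2 = 2.2500, f(x_2) = 1.750665, coefficient = 1

I ≈ (0.750000/3) × 8.246864 = 2.061716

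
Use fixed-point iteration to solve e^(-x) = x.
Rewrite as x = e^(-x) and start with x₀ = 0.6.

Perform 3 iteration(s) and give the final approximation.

Equation: e^(-x) = x
Fixed-point form: x = e^(-x)
x₀ = 0.6

x_1 = g(0.600000) = 0.548812
x_2 = g(0.548812) = 0.577636
x_3 = g(0.577636) = 0.561224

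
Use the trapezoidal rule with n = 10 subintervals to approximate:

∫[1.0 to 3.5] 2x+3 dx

f(x) = 2x+3
a = 1.0, b = 3.5, n = 10
h = (b - a)/n = 0.250000

Trapezoidal rule: (h/2)[f(x₀) + 2f(x₁) + 2f(x₂) + ... + f(xₙ)]

x_0 = 1.0000, f(x_0) = 5.000000, coefficient = 1
x_1 = 1.2500, f(x_1) = 5.500000, coefficient = 2
x_2 = 1.5000, f(x_2) = 6.000000, coefficient = 2
x_3 = 1.7500, f(x_3) = 6.500000, coefficient = 2
x_4 = 2.0000, f(x_4) = 7.000000, coefficient = 2
x_5 = 2.2500, f(x_5) = 7.500000, coefficient = 2
x_6 = 2.5000, f(x_6) = 8.000000, coefficient = 2
x_7 = 2.7500, f(x_7) = 8.500000, coefficient = 2
x_8 = 3.0000, f(x_8) = 9.000000, coefficient = 2
x_9 = 3.2500, f(x_9) = 9.500000, coefficient = 2
x_10 = 3.5000, f(x_10) = 10.000000, coefficient = 1

I ≈ (0.250000/2) × 150.000000 = 18.750000
Exact value: 18.750000
Error: 0.000000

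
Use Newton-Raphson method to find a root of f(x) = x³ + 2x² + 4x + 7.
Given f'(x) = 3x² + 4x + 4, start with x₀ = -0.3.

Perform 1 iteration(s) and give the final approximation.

f(x) = x³ + 2x² + 4x + 7
f'(x) = 3x² + 4x + 4
x₀ = -0.3

Newton-Raphson formula: x_{n+1} = x_n - f(x_n)/f'(x_n)

Iteration 1:
  f(-0.300000) = 5.953000
  f'(-0.300000) = 3.070000
  x_1 = -0.300000 - 5.953000/3.070000 = -2.239088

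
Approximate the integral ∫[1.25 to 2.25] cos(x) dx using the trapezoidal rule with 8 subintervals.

f(x) = cos(x)
a = 1.25, b = 2.25, n = 8
h = (b - a)/n = 0.125000

Trapezoidal rule: (h/2)[f(x₀) + 2f(x₁) + 2f(x₂) + ... + f(xₙ)]

x_0 = 1.2500, f(x_0) = 0.315322, coefficient = 1
x_1 = 1.3750, f(x_1) = 0.194548, coefficient = 2
x_2 = 1.5000, f(x_2) = 0.070737, coefficient = 2
x_3 = 1.6250, f(x_3) = -0.054177, coefficient = 2
x_4 = 1.7500, f(x_4) = -0.178246, coefficient = 2
x_5 = 1.8750, f(x_5) = -0.299534, coefficient = 2
x_6 = 2.0000, f(x_6) = -0.416147, coefficient = 2
x_7 = 2.1250, f(x_7) = -0.526266, coefficient = 2
x_8 = 2.2500, f(x_8) = -0.628174, coefficient = 1

I ≈ (0.125000/2) × -2.731021 = -0.170689
Exact value: -0.170911
Error: 0.000223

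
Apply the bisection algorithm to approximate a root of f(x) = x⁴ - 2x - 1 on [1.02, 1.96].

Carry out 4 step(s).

f(x) = x⁴ - 2x - 1
Initial interval: [1.02, 1.96]

Iteration 1:
  c_1 = (1.020000 + 1.960000)/2 = 1.490000
  f(c_1) = f(1.490000) = 0.948844
  f(a) × f(c) < 0, new interval: [1.020000, 1.490000]
Iteration 2:
  c_2 = (1.020000 + 1.490000)/2 = 1.255000
  f(c_2) = f(1.255000) = -1.029296
  f(a) × f(c) ≥ 0, new interval: [1.255000, 1.490000]
Iteration 3:
  c_3 = (1.255000 + 1.490000)/2 = 1.372500
  f(c_3) = f(1.372500) = -0.196462
  f(a) × f(c) ≥ 0, new interval: [1.372500, 1.490000]
Iteration 4:
  c_4 = (1.372500 + 1.490000)/2 = 1.431250
  f(c_4) = f(1.431250) = 0.333756
  f(a) × f(c) < 0, new interval: [1.372500, 1.431250]

After 4 iteration(s), the approximation is c_4 = 1.431250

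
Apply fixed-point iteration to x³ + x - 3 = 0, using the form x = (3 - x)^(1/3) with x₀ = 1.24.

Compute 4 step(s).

Equation: x³ + x - 3 = 0
Fixed-point form: x = (3 - x)^(1/3)
x₀ = 1.24

x_1 = g(1.240000) = 1.207362
x_2 = g(1.207362) = 1.214780
x_3 = g(1.214780) = 1.213102
x_4 = g(1.213102) = 1.213482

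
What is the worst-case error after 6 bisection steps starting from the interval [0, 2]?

Bisection error bound: |error| ≤ (b-a)/2^n
|error| ≤ (2 - 0)/2^6 = 2/2^6
|error| ≤ 0.0312500000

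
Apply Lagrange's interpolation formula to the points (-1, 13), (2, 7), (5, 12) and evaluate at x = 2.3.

Lagrange interpolation formula:
P(x) = Σ yᵢ × Lᵢ(x)
where Lᵢ(x) = Π_{j≠i} (x - xⱼ)/(xᵢ - xⱼ)

L_0(2.3) = (2.3 - 2)/(-1 - 2) × (2.3 - 5)/(-1 - 5) = -0.045000
L_1(2.3) = (2.3 - (-1))/(2 - (-1)) × (2.3 - 5)/(2 - 5) = 0.990000
L_2(2.3) = (2.3 - (-1))/(5 - (-1)) × (2.3 - 2)/(5 - 2) = 0.055000

P(2.3) = 13×L_0(2.3) + 7×L_1(2.3) + 12×L_2(2.3)
P(2.3) = 7.005000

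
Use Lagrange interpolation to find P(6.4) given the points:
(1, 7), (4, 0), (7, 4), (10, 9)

Lagrange interpolation formula:
P(x) = Σ yᵢ × Lᵢ(x)
where Lᵢ(x) = Π_{j≠i} (x - xⱼ)/(xᵢ - xⱼ)

L_0(6.4) = (6.4 - 4)/(1 - 4) × (6.4 - 7)/(1 - 7) × (6.4 - 10)/(1 - 10) = -0.032000
L_1(6.4) = (6.4 - 1)/(4 - 1) × (6.4 - 7)/(4 - 7) × (6.4 - 10)/(4 - 10) = 0.216000
L_2(6.4) = (6.4 - 1)/(7 - 1) × (6.4 - 4)/(7 - 4) × (6.4 - 10)/(7 - 10) = 0.864000
L_3(6.4) = (6.4 - 1)/(10 - 1) × (6.4 - 4)/(10 - 4) × (6.4 - 7)/(10 - 7) = -0.048000

P(6.4) = 7×L_0(6.4) + 0×L_1(6.4) + 4×L_2(6.4) + 9×L_3(6.4)
P(6.4) = 2.800000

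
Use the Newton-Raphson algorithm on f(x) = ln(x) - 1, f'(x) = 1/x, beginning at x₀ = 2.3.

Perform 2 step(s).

f(x) = ln(x) - 1
f'(x) = 1/x
x₀ = 2.3

Newton-Raphson formula: x_{n+1} = x_n - f(x_n)/f'(x_n)

Iteration 1:
  f(2.300000) = -0.167091
  f'(2.300000) = 0.434783
  x_1 = 2.300000 - (-0.167091)/0.434783 = 2.684309
Iteration 2:
  f(2.684309) = -0.012577
  f'(2.684309) = 0.372535
  x_2 = 2.684309 - (-0.012577)/0.372535 = 2.718069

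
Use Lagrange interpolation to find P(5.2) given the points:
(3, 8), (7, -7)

Lagrange interpolation formula:
P(x) = Σ yᵢ × Lᵢ(x)
where Lᵢ(x) = Π_{j≠i} (x - xⱼ)/(xᵢ - xⱼ)

L_0(5.2) = (5.2 - 7)/(3 - 7) = 0.450000
L_1(5.2) = (5.2 - 3)/(7 - 3) = 0.550000

P(5.2) = 8×L_0(5.2) + (-7)×L_1(5.2)
P(5.2) = -0.250000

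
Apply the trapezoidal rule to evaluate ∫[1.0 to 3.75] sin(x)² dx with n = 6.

f(x) = sin(x)²
a = 1.0, b = 3.75, n = 6
h = (b - a)/n = 0.458333

Trapezoidal rule: (h/2)[f(x₀) + 2f(x₁) + 2f(x₂) + ... + f(xₙ)]

x_0 = 1.0000, f(x_0) = 0.708073, coefficient = 1
x_1 = 1.4583, f(x_1) = 0.987405, coefficient = 2
x_2 = 1.9167, f(x_2) = 0.885068, coefficient = 2
x_3 = 2.3750, f(x_3) = 0.481199, coefficient = 2
x_4 = 2.8333, f(x_4) = 0.092052, coefficient = 2
x_5 = 3.2917, f(x_5) = 0.022354, coefficient = 2
x_6 = 3.7500, f(x_6) = 0.326682, coefficient = 1

I ≈ (0.458333/2) × 5.970912 = 1.368334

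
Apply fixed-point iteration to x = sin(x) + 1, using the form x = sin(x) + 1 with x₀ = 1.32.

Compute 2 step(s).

Equation: x = sin(x) + 1
Fixed-point form: x = sin(x) + 1
x₀ = 1.32

x_1 = g(1.320000) = 1.968715
x_2 = g(1.968715) = 1.921869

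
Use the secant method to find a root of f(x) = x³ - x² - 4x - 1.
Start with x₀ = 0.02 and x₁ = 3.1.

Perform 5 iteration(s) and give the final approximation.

f(x) = x³ - x² - 4x - 1
x₀ = 0.02, x₁ = 3.1

Secant formula: x_{n+1} = x_n - f(x_n)(x_n - x_{n-1})/(f(x_n) - f(x_{n-1}))

Iteration 1:
  f(0.020000) = -1.080392
  f(3.100000) = 6.781000
  x_2 = 3.100000 - 6.781000×(3.100000 - 0.020000)/(6.781000 - (-1.080392))
       = 0.443285
Iteration 2:
  f(3.100000) = 6.781000
  f(0.443285) = -2.882534
  x_3 = 0.443285 - (-2.882534)×(0.443285 - 3.100000)/(-2.882534 - 6.781000)
       = 1.235756
Iteration 3:
  f(0.443285) = -2.882534
  f(1.235756) = -5.583003
  x_4 = 1.235756 - (-5.583003)×(1.235756 - 0.443285)/(-5.583003 - (-2.882534))
       = -0.402615
Iteration 4:
  f(1.235756) = -5.583003
  f(-0.402615) = 0.383098
  x_5 = -0.402615 - 0.383098×(-0.402615 - 1.235756)/(0.383098 - (-5.583003))
       = -0.297411
Iteration 5:
  f(-0.402615) = 0.383098
  f(-0.297411) = 0.074884
  x_6 = -0.297411 - 0.074884×(-0.297411 - (-0.402615))/(0.074884 - 0.383098)
       = -0.271851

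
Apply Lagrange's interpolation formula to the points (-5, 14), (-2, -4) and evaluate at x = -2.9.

Lagrange interpolation formula:
P(x) = Σ yᵢ × Lᵢ(x)
where Lᵢ(x) = Π_{j≠i} (x - xⱼ)/(xᵢ - xⱼ)

L_0(-2.9) = (-2.9 - (-2))/(-5 - (-2)) = 0.300000
L_1(-2.9) = (-2.9 - (-5))/(-2 - (-5)) = 0.700000

P(-2.9) = 14×L_0(-2.9) + (-4)×L_1(-2.9)
P(-2.9) = 1.400000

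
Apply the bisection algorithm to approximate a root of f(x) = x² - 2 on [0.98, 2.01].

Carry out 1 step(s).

f(x) = x² - 2
Initial interval: [0.98, 2.01]

Iteration 1:
  c_1 = (0.980000 + 2.010000)/2 = 1.495000
  f(c_1) = f(1.495000) = 0.235025
  f(a) × f(c) < 0, new interval: [0.980000, 1.495000]

After 1 iteration(s), the approximation is c_1 = 1.495000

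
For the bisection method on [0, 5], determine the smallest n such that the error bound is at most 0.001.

We need (b-a)/2^n ≤ 0.001
(5 - 0)/2^n ≤ 0.001
5/2^n ≤ 0.001
2^n ≥ 5000
n ≥ log₂(5000) = 12.29
n ≥ 13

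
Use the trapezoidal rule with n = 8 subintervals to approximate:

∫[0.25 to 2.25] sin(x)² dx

f(x) = sin(x)²
a = 0.25, b = 2.25, n = 8
h = (b - a)/n = 0.250000

Trapezoidal rule: (h/2)[f(x₀) + 2f(x₁) + 2f(x₂) + ... + f(xₙ)]

x_0 = 0.2500, f(x_0) = 0.061209, coefficient = 1
x_1 = 0.5000, f(x_1) = 0.229849, coefficient = 2
x_2 = 0.7500, f(x_2) = 0.464631, coefficient = 2
x_3 = 1.0000, f(x_3) = 0.708073, coefficient = 2
x_4 = 1.2500, f(x_4) = 0.900572, coefficient = 2
x_5 = 1.5000, f(x_5) = 0.994996, coefficient = 2
x_6 = 1.7500, f(x_6) = 0.968228, coefficient = 2
x_7 = 2.0000, f(x_7) = 0.826822, coefficient = 2
x_8 = 2.2500, f(x_8) = 0.605398, coefficient = 1

I ≈ (0.250000/2) × 10.852950 = 1.356619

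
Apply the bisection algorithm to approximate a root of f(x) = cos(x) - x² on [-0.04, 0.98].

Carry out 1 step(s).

f(x) = cos(x) - x²
Initial interval: [-0.04, 0.98]

Iteration 1:
  c_1 = (-0.040000 + 0.980000)/2 = 0.470000
  f(c_1) = f(0.470000) = 0.670668
  f(a) × f(c) ≥ 0, new interval: [0.470000, 0.980000]

After 1 iteration(s), the approximation is c_1 = 0.470000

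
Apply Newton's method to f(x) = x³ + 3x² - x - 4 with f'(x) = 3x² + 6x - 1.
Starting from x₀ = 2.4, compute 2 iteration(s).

f(x) = x³ + 3x² - x - 4
f'(x) = 3x² + 6x - 1
x₀ = 2.4

Newton-Raphson formula: x_{n+1} = x_n - f(x_n)/f'(x_n)

Iteration 1:
  f(2.400000) = 24.704000
  f'(2.400000) = 30.680000
  x_1 = 2.400000 - 24.704000/30.680000 = 1.594785
Iteration 2:
  f(1.594785) = 6.091310
  f'(1.594785) = 16.198726
  x_2 = 1.594785 - 6.091310/16.198726 = 1.218749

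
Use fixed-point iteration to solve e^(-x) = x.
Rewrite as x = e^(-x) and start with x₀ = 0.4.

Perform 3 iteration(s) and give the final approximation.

Equation: e^(-x) = x
Fixed-point form: x = e^(-x)
x₀ = 0.4

x_1 = g(0.400000) = 0.670320
x_2 = g(0.670320) = 0.511545
x_3 = g(0.511545) = 0.599569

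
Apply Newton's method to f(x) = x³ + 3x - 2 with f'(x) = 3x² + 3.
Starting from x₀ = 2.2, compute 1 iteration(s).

f(x) = x³ + 3x - 2
f'(x) = 3x² + 3
x₀ = 2.2

Newton-Raphson formula: x_{n+1} = x_n - f(x_n)/f'(x_n)

Iteration 1:
  f(2.200000) = 15.248000
  f'(2.200000) = 17.520000
  x_1 = 2.200000 - 15.248000/17.520000 = 1.329680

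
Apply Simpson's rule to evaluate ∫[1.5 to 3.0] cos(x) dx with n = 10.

f(x) = cos(x)
a = 1.5, b = 3.0, n = 10
h = (b - a)/n = 0.150000

Simpson's rule: (h/3)[f(x₀) + 4f(x₁) + 2f(x₂) + ... + f(xₙ)]

x_0 = 1.5000, f(x_0) = 0.070737, coefficient = 1
x_1 = 1.6500, f(x_1) = -0.079121, coefficient = 4
x_2 = 1.8000, f(x_2) = -0.227202, coefficient = 2
x_3 = 1.9500, f(x_3) = -0.370181, coefficient = 4
x_4 = 2.1000, f(x_4) = -0.504846, coefficient = 2
x_5 = 2.2500, f(x_5) = -0.628174, coefficient = 4
x_6 = 2.4000, f(x_6) = -0.737394, coefficient = 2
x_7 = 2.5500, f(x_7) = -0.830054, coefficient = 4
x_8 = 2.7000, f(x_8) = -0.904072, coefficient = 2
x_9 = 2.8500, f(x_9) = -0.957787, coefficient = 4
x_10 = 3.0000, f(x_10) = -0.989992, coefficient = 1

I ≈ (0.150000/3) × -17.127548 = -0.856377
Exact value: -0.856375
Error: 0.000002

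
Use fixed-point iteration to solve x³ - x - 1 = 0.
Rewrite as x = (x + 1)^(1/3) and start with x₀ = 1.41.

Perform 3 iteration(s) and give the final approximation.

Equation: x³ - x - 1 = 0
Fixed-point form: x = (x + 1)^(1/3)
x₀ = 1.41

x_1 = g(1.410000) = 1.340723
x_2 = g(1.340723) = 1.327751
x_3 = g(1.327751) = 1.325294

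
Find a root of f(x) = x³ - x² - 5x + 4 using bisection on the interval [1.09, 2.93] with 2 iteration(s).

f(x) = x³ - x² - 5x + 4
Initial interval: [1.09, 2.93]

Iteration 1:
  c_1 = (1.090000 + 2.930000)/2 = 2.010000
  f(c_1) = f(2.010000) = -1.969499
  f(a) × f(c) ≥ 0, new interval: [2.010000, 2.930000]
Iteration 2:
  c_2 = (2.010000 + 2.930000)/2 = 2.470000
  f(c_2) = f(2.470000) = 0.618323
  f(a) × f(c) < 0, new interval: [2.010000, 2.470000]

After 2 iteration(s), the approximation is c_2 = 2.470000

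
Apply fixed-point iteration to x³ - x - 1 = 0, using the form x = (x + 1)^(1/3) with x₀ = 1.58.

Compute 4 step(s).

Equation: x³ - x - 1 = 0
Fixed-point form: x = (x + 1)^(1/3)
x₀ = 1.58

x_1 = g(1.580000) = 1.371534
x_2 = g(1.371534) = 1.333551
x_3 = g(1.333551) = 1.326394
x_4 = g(1.326394) = 1.325036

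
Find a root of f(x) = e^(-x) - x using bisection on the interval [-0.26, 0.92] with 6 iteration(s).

f(x) = e^(-x) - x
Initial interval: [-0.26, 0.92]

Iteration 1:
  c_1 = (-0.260000 + 0.920000)/2 = 0.330000
  f(c_1) = f(0.330000) = 0.388924
  f(a) × f(c) ≥ 0, new interval: [0.330000, 0.920000]
Iteration 2:
  c_2 = (0.330000 + 0.920000)/2 = 0.625000
  f(c_2) = f(0.625000) = -0.089739
  f(a) × f(c) < 0, new interval: [0.330000, 0.625000]
Iteration 3:
  c_3 = (0.330000 + 0.625000)/2 = 0.477500
  f(c_3) = f(0.477500) = 0.142832
  f(a) × f(c) ≥ 0, new interval: [0.477500, 0.625000]
Iteration 4:
  c_4 = (0.477500 + 0.625000)/2 = 0.551250
  f(c_4) = f(0.551250) = 0.024979
  f(a) × f(c) ≥ 0, new interval: [0.551250, 0.625000]
Iteration 5:
  c_5 = (0.551250 + 0.625000)/2 = 0.588125
  f(c_5) = f(0.588125) = -0.032757
  f(a) × f(c) < 0, new interval: [0.551250, 0.588125]
Iteration 6:
  c_6 = (0.551250 + 0.588125)/2 = 0.569688
  f(c_6) = f(0.569688) = -0.003985
  f(a) × f(c) < 0, new interval: [0.551250, 0.569688]

After 6 iteration(s), the approximation is c_6 = 0.569688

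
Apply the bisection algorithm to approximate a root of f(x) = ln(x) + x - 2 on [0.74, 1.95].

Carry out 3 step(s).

f(x) = ln(x) + x - 2
Initial interval: [0.74, 1.95]

Iteration 1:
  c_1 = (0.740000 + 1.950000)/2 = 1.345000
  f(c_1) = f(1.345000) = -0.358606
  f(a) × f(c) ≥ 0, new interval: [1.345000, 1.950000]
Iteration 2:
  c_2 = (1.345000 + 1.950000)/2 = 1.647500
  f(c_2) = f(1.647500) = 0.146759
  f(a) × f(c) < 0, new interval: [1.345000, 1.647500]
Iteration 3:
  c_3 = (1.345000 + 1.647500)/2 = 1.496250
  f(c_3) = f(1.496250) = -0.100788
  f(a) × f(c) ≥ 0, new interval: [1.496250, 1.647500]

After 3 iteration(s), the approximation is c_3 = 1.496250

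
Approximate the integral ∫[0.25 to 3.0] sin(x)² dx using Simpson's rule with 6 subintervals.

f(x) = sin(x)²
a = 0.25, b = 3.0, n = 6
h = (b - a)/n = 0.458333

Simpson's rule: (h/3)[f(x₀) + 4f(x₁) + 2f(x₂) + ... + f(xₙ)]

x_0 = 0.2500, f(x_0) = 0.061209, coefficient = 1
x_1 = 0.7083, f(x_1) = 0.423240, coefficient = 4
x_2 = 1.1667, f(x_2) = 0.845379, coefficient = 2
x_3 = 1.6250, f(x_3) = 0.997065, coefficient = 4
x_4 = 2.0833, f(x_4) = 0.759518, coefficient = 2
x_5 = 2.5417, f(x_5) = 0.318752, coefficient = 4
x_6 = 3.0000, f(x_6) = 0.019915, coefficient = 1

I ≈ (0.458333/3) × 10.247145 = 1.565536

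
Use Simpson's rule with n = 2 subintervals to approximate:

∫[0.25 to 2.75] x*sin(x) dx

f(x) = x*sin(x)
a = 0.25, b = 2.75, n = 2
h = (b - a)/n = 1.250000

Simpson's rule: (h/3)[f(x₀) + 4f(x₁) + 2f(x₂) + ... + f(xₙ)]

x_0 = 0.2500, f(x_0) = 0.061851, coefficient = 1
x_1 = 1.5000, f(x_1) = 1.496242, coefficient = 4
x_2 = 2.7500, f(x_2) = 1.049568, coefficient = 1

I ≈ (1.250000/3) × 7.096389 = 2.956829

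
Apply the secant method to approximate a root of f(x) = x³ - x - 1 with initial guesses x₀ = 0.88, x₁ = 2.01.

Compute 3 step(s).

f(x) = x³ - x - 1
x₀ = 0.88, x₁ = 2.01

Secant formula: x_{n+1} = x_n - f(x_n)(x_n - x_{n-1})/(f(x_n) - f(x_{n-1}))

Iteration 1:
  f(0.880000) = -1.198528
  f(2.010000) = 5.110601
  x_2 = 2.010000 - 5.110601×(2.010000 - 0.880000)/(5.110601 - (-1.198528))
       = 1.094663
Iteration 2:
  f(2.010000) = 5.110601
  f(1.094663) = -0.782942
  x_3 = 1.094663 - (-0.782942)×(1.094663 - 2.010000)/(-0.782942 - 5.110601)
       = 1.216263
Iteration 3:
  f(1.094663) = -0.782942
  f(1.216263) = -0.417050
  x_4 = 1.216263 - (-0.417050)×(1.216263 - 1.094663)/(-0.417050 - (-0.782942))
       = 1.354865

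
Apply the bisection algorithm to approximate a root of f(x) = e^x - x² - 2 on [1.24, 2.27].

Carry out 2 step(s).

f(x) = e^x - x² - 2
Initial interval: [1.24, 2.27]

Iteration 1:
  c_1 = (1.240000 + 2.270000)/2 = 1.755000
  f(c_1) = f(1.755000) = 0.703423
  f(a) × f(c) < 0, new interval: [1.240000, 1.755000]
Iteration 2:
  c_2 = (1.240000 + 1.755000)/2 = 1.497500
  f(c_2) = f(1.497500) = 0.227993
  f(a) × f(c) < 0, new interval: [1.240000, 1.497500]

After 2 iteration(s), the approximation is c_2 = 1.497500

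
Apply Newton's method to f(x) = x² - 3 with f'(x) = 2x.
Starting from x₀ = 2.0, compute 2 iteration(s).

f(x) = x² - 3
f'(x) = 2x
x₀ = 2.0

Newton-Raphson formula: x_{n+1} = x_n - f(x_n)/f'(x_n)

Iteration 1:
  f(2.000000) = 1.000000
  f'(2.000000) = 4.000000
  x_1 = 2.000000 - 1.000000/4.000000 = 1.750000
Iteration 2:
  f(1.750000) = 0.062500
  f'(1.750000) = 3.500000
  x_2 = 1.750000 - 0.062500/3.500000 = 1.732143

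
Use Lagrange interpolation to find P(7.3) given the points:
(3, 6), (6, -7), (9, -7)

Lagrange interpolation formula:
P(x) = Σ yᵢ × Lᵢ(x)
where Lᵢ(x) = Π_{j≠i} (x - xⱼ)/(xᵢ - xⱼ)

L_0(7.3) = (7.3 - 6)/(3 - 6) × (7.3 - 9)/(3 - 9) = -0.122778
L_1(7.3) = (7.3 - 3)/(6 - 3) × (7.3 - 9)/(6 - 9) = 0.812222
L_2(7.3) = (7.3 - 3)/(9 - 3) × (7.3 - 6)/(9 - 6) = 0.310556

P(7.3) = 6×L_0(7.3) + (-7)×L_1(7.3) + (-7)×L_2(7.3)
P(7.3) = -8.596111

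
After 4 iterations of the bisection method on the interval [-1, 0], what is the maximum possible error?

Bisection error bound: |error| ≤ (b-a)/2^n
|error| ≤ (0 - (-1))/2^4 = 1/2^4
|error| ≤ 0.0625000000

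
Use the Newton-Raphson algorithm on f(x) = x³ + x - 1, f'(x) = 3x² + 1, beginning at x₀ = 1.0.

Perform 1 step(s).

f(x) = x³ + x - 1
f'(x) = 3x² + 1
x₀ = 1.0

Newton-Raphson formula: x_{n+1} = x_n - f(x_n)/f'(x_n)

Iteration 1:
  f(1.000000) = 1.000000
  f'(1.000000) = 4.000000
  x_1 = 1.000000 - 1.000000/4.000000 = 0.750000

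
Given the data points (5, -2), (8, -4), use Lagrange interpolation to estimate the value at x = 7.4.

Lagrange interpolation formula:
P(x) = Σ yᵢ × Lᵢ(x)
where Lᵢ(x) = Π_{j≠i} (x - xⱼ)/(xᵢ - xⱼ)

L_0(7.4) = (7.4 - 8)/(5 - 8) = 0.200000
L_1(7.4) = (7.4 - 5)/(8 - 5) = 0.800000

P(7.4) = (-2)×L_0(7.4) + (-4)×L_1(7.4)
P(7.4) = -3.600000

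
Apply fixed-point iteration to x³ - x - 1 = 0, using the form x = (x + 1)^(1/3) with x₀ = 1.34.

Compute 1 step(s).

Equation: x³ - x - 1 = 0
Fixed-point form: x = (x + 1)^(1/3)
x₀ = 1.34

x_1 = g(1.340000) = 1.327614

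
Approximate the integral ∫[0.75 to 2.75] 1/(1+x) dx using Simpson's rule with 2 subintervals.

f(x) = 1/(1+x)
a = 0.75, b = 2.75, n = 2
h = (b - a)/n = 1.000000

Simpson's rule: (h/3)[f(x₀) + 4f(x₁) + 2f(x₂) + ... + f(xₙ)]

x_0 = 0.7500, f(x_0) = 0.571429, coefficient = 1
x_1 = 1.7500, f(x_1) = 0.363636, coefficient = 4
x_2 = 2.7500, f(x_2) = 0.266667, coefficient = 1

I ≈ (1.000000/3) × 2.292641 = 0.764214
Exact value: 0.762140
Error: 0.002074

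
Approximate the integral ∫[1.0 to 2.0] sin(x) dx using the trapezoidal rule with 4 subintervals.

f(x) = sin(x)
a = 1.0, b = 2.0, n = 4
h = (b - a)/n = 0.250000

Trapezoidal rule: (h/2)[f(x₀) + 2f(x₁) + 2f(x₂) + ... + f(xₙ)]

x_0 = 1.0000, f(x_0) = 0.841471, coefficient = 1
x_1 = 1.2500, f(x_1) = 0.948985, coefficient = 2
x_2 = 1.5000, f(x_2) = 0.997495, coefficient = 2
x_3 = 1.7500, f(x_3) = 0.983986, coefficient = 2
x_4 = 2.0000, f(x_4) = 0.909297, coefficient = 1

I ≈ (0.250000/2) × 7.611700 = 0.951462
Exact value: 0.956449
Error: 0.004987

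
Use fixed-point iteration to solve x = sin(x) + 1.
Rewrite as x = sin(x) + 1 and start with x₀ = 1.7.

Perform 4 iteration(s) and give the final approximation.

Equation: x = sin(x) + 1
Fixed-point form: x = sin(x) + 1
x₀ = 1.7

x_1 = g(1.700000) = 1.991665
x_2 = g(1.991665) = 1.912734
x_3 = g(1.912734) = 1.942107
x_4 = g(1.942107) = 1.931853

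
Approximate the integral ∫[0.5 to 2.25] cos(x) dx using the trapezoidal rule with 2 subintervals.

f(x) = cos(x)
a = 0.5, b = 2.25, n = 2
h = (b - a)/n = 0.875000

Trapezoidal rule: (h/2)[f(x₀) + 2f(x₁) + 2f(x₂) + ... + f(xₙ)]

x_0 = 0.5000, f(x_0) = 0.877583, coefficient = 1
x_1 = 1.3750, f(x_1) = 0.194548, coefficient = 2
x_2 = 2.2500, f(x_2) = -0.628174, coefficient = 1

I ≈ (0.875000/2) × 0.638504 = 0.279346
Exact value: 0.298648
Error: 0.019302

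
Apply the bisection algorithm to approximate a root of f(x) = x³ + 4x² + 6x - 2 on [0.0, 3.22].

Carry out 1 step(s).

f(x) = x³ + 4x² + 6x - 2
Initial interval: [0.0, 3.22]

Iteration 1:
  c_1 = (0.000000 + 3.220000)/2 = 1.610000
  f(c_1) = f(1.610000) = 22.201681
  f(a) × f(c) < 0, new interval: [0.000000, 1.610000]

After 1 iteration(s), the approximation is c_1 = 1.610000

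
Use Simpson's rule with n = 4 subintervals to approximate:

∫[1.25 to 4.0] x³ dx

f(x) = x³
a = 1.25, b = 4.0, n = 4
h = (b - a)/n = 0.687500

Simpson's rule: (h/3)[f(x₀) + 4f(x₁) + 2f(x₂) + ... + f(xₙ)]

x_0 = 1.2500, f(x_0) = 1.953125, coefficient = 1
x_1 = 1.9375, f(x_1) = 7.273193, coefficient = 4
x_2 = 2.6250, f(x_2) = 18.087891, coefficient = 2
x_3 = 3.3125, f(x_3) = 36.346924, coefficient = 4
x_4 = 4.0000, f(x_4) = 64.000000, coefficient = 1

I ≈ (0.687500/3) × 276.609375 = 63.389648
Exact value: 63.389648
Error: 0.000000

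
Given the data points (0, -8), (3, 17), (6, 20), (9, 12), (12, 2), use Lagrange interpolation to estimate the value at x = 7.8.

Lagrange interpolation formula:
P(x) = Σ yᵢ × Lᵢ(x)
where Lᵢ(x) = Π_{j≠i} (x - xⱼ)/(xᵢ - xⱼ)

L_0(7.8) = (7.8 - 3)/(0 - 3) × (7.8 - 6)/(0 - 6) × (7.8 - 9)/(0 - 9) × (7.8 - 12)/(0 - 12) = 0.022400
L_1(7.8) = (7.8 - 0)/(3 - 0) × (7.8 - 6)/(3 - 6) × (7.8 - 9)/(3 - 9) × (7.8 - 12)/(3 - 12) = -0.145600
L_2(7.8) = (7.8 - 0)/(6 - 0) × (7.8 - 3)/(6 - 3) × (7.8 - 9)/(6 - 9) × (7.8 - 12)/(6 - 12) = 0.582400
L_3(7.8) = (7.8 - 0)/(9 - 0) × (7.8 - 3)/(9 - 3) × (7.8 - 6)/(9 - 6) × (7.8 - 12)/(9 - 12) = 0.582400
L_4(7.8) = (7.8 - 0)/(12 - 0) × (7.8 - 3)/(12 - 3) × (7.8 - 6)/(12 - 6) × (7.8 - 9)/(12 - 9) = -0.041600

P(7.8) = (-8)×L_0(7.8) + 17×L_1(7.8) + 20×L_2(7.8) + 12×L_3(7.8) + 2×L_4(7.8)
P(7.8) = 15.899200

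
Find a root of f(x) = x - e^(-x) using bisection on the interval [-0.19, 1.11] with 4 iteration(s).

f(x) = x - e^(-x)
Initial interval: [-0.19, 1.11]

Iteration 1:
  c_1 = (-0.190000 + 1.110000)/2 = 0.460000
  f(c_1) = f(0.460000) = -0.171284
  f(a) × f(c) ≥ 0, new interval: [0.460000, 1.110000]
Iteration 2:
  c_2 = (0.460000 + 1.110000)/2 = 0.785000
  f(c_2) = f(0.785000) = 0.328880
  f(a) × f(c) < 0, new interval: [0.460000, 0.785000]
Iteration 3:
  c_3 = (0.460000 + 0.785000)/2 = 0.622500
  f(c_3) = f(0.622500) = 0.085899
  f(a) × f(c) < 0, new interval: [0.460000, 0.622500]
Iteration 4:
  c_4 = (0.460000 + 0.622500)/2 = 0.541250
  f(c_4) = f(0.541250) = -0.040770
  f(a) × f(c) ≥ 0, new interval: [0.541250, 0.622500]

After 4 iteration(s), the approximation is c_4 = 0.541250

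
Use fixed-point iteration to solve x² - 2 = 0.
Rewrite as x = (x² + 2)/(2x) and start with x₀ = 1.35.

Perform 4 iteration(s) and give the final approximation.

Equation: x² - 2 = 0
Fixed-point form: x = (x² + 2)/(2x)
x₀ = 1.35

x_1 = g(1.350000) = 1.415741
x_2 = g(1.415741) = 1.414214
x_3 = g(1.414214) = 1.414214
x_4 = g(1.414214) = 1.414214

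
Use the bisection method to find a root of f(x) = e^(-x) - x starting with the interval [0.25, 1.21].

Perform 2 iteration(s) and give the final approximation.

f(x) = e^(-x) - x
Initial interval: [0.25, 1.21]

Iteration 1:
  c_1 = (0.250000 + 1.210000)/2 = 0.730000
  f(c_1) = f(0.730000) = -0.248091
  f(a) × f(c) < 0, new interval: [0.250000, 0.730000]
Iteration 2:
  c_2 = (0.250000 + 0.730000)/2 = 0.490000
  f(c_2) = f(0.490000) = 0.122626
  f(a) × f(c) ≥ 0, new interval: [0.490000, 0.730000]

After 2 iteration(s), the approximation is c_2 = 0.490000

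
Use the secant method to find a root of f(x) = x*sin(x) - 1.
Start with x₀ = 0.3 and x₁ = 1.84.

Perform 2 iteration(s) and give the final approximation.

f(x) = x*sin(x) - 1
x₀ = 0.3, x₁ = 1.84

Secant formula: x_{n+1} = x_n - f(x_n)(x_n - x_{n-1})/(f(x_n) - f(x_{n-1}))

Iteration 1:
  f(0.300000) = -0.911344
  f(1.840000) = 0.773729
  x_2 = 1.840000 - 0.773729×(1.840000 - 0.300000)/(0.773729 - (-0.911344))
       = 1.132884
Iteration 2:
  f(1.840000) = 0.773729
  f(1.132884) = 0.025984
  x_3 = 1.132884 - 0.025984×(1.132884 - 1.840000)/(0.025984 - 0.773729)
       = 1.108312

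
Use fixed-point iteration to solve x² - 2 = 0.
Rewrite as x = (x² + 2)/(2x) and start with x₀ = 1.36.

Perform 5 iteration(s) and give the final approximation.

Equation: x² - 2 = 0
Fixed-point form: x = (x² + 2)/(2x)
x₀ = 1.36

x_1 = g(1.360000) = 1.415294
x_2 = g(1.415294) = 1.414214
x_3 = g(1.414214) = 1.414214
x_4 = g(1.414214) = 1.414214
x_5 = g(1.414214) = 1.414214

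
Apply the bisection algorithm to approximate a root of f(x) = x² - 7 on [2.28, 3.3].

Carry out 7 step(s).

f(x) = x² - 7
Initial interval: [2.28, 3.3]

Iteration 1:
  c_1 = (2.280000 + 3.300000)/2 = 2.790000
  f(c_1) = f(2.790000) = 0.784100
  f(a) × f(c) < 0, new interval: [2.280000, 2.790000]
Iteration 2:
  c_2 = (2.280000 + 2.790000)/2 = 2.535000
  f(c_2) = f(2.535000) = -0.573775
  f(a) × f(c) ≥ 0, new interval: [2.535000, 2.790000]
Iteration 3:
  c_3 = (2.535000 + 2.790000)/2 = 2.662500
  f(c_3) = f(2.662500) = 0.088906
  f(a) × f(c) < 0, new interval: [2.535000, 2.662500]
Iteration 4:
  c_4 = (2.535000 + 2.662500)/2 = 2.598750
  f(c_4) = f(2.598750) = -0.246498
  f(a) × f(c) ≥ 0, new interval: [2.598750, 2.662500]
Iteration 5:
  c_5 = (2.598750 + 2.662500)/2 = 2.630625
  f(c_5) = f(2.630625) = -0.079812
  f(a) × f(c) ≥ 0, new interval: [2.630625, 2.662500]
Iteration 6:
  c_6 = (2.630625 + 2.662500)/2 = 2.646562
  f(c_6) = f(2.646562) = 0.004293
  f(a) × f(c) < 0, new interval: [2.630625, 2.646562]
Iteration 7:
  c_7 = (2.630625 + 2.646562)/2 = 2.638594
  f(c_7) = f(2.638594) = -0.037823
  f(a) × f(c) ≥ 0, new interval: [2.638594, 2.646562]

After 7 iteration(s), the approximation is c_7 = 2.638594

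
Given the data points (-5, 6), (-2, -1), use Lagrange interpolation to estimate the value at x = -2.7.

Lagrange interpolation formula:
P(x) = Σ yᵢ × Lᵢ(x)
where Lᵢ(x) = Π_{j≠i} (x - xⱼ)/(xᵢ - xⱼ)

L_0(-2.7) = (-2.7 - (-2))/(-5 - (-2)) = 0.233333
L_1(-2.7) = (-2.7 - (-5))/(-2 - (-5)) = 0.766667

P(-2.7) = 6×L_0(-2.7) + (-1)×L_1(-2.7)
P(-2.7) = 0.633333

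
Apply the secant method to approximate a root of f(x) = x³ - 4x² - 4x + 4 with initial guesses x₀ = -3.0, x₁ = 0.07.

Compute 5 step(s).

f(x) = x³ - 4x² - 4x + 4
x₀ = -3.0, x₁ = 0.07

Secant formula: x_{n+1} = x_n - f(x_n)(x_n - x_{n-1})/(f(x_n) - f(x_{n-1}))

Iteration 1:
  f(-3.000000) = -47.000000
  f(0.070000) = 3.700743
  x_2 = 0.070000 - 3.700743×(0.070000 - (-3.000000))/(3.700743 - (-47.000000))
       = -0.154085
Iteration 2:
  f(0.070000) = 3.700743
  f(-0.154085) = 4.517713
  x_3 = -0.154085 - 4.517713×(-0.154085 - 0.070000)/(4.517713 - 3.700743)
       = 1.085069
Iteration 3:
  f(-0.154085) = 4.517713
  f(1.085069) = -3.772245
  x_4 = 1.085069 - (-3.772245)×(1.085069 - (-0.154085))/(-3.772245 - 4.517713)
       = 0.521207
Iteration 4:
  f(1.085069) = -3.772245
  f(0.521207) = 0.970134
  x_5 = 0.521207 - 0.970134×(0.521207 - 1.085069)/(0.970134 - (-3.772245))
       = 0.636555
Iteration 5:
  f(0.521207) = 0.970134
  f(0.636555) = 0.090907
  x_6 = 0.636555 - 0.090907×(0.636555 - 0.521207)/(0.090907 - 0.970134)
       = 0.648481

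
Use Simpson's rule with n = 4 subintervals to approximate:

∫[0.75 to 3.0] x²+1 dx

f(x) = x²+1
a = 0.75, b = 3.0, n = 4
h = (b - a)/n = 0.562500

Simpson's rule: (h/3)[f(x₀) + 4f(x₁) + 2f(x₂) + ... + f(xₙ)]

x_0 = 0.7500, f(x_0) = 1.562500, coefficient = 1
x_1 = 1.3125, f(x_1) = 2.722656, coefficient = 4
x_2 = 1.8750, f(x_2) = 4.515625, coefficient = 2
x_3 = 2.4375, f(x_3) = 6.941406, coefficient = 4
x_4 = 3.0000, f(x_4) = 10.000000, coefficient = 1

I ≈ (0.562500/3) × 59.250000 = 11.109375
Exact value: 11.109375
Error: 0.000000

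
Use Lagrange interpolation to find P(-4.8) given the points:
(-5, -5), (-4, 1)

Lagrange interpolation formula:
P(x) = Σ yᵢ × Lᵢ(x)
where Lᵢ(x) = Π_{j≠i} (x - xⱼ)/(xᵢ - xⱼ)

L_0(-4.8) = (-4.8 - (-4))/(-5 - (-4)) = 0.800000
L_1(-4.8) = (-4.8 - (-5))/(-4 - (-5)) = 0.200000

P(-4.8) = (-5)×L_0(-4.8) + 1×L_1(-4.8)
P(-4.8) = -3.800000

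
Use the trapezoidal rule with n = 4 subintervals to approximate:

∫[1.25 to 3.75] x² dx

f(x) = x²
a = 1.25, b = 3.75, n = 4
h = (b - a)/n = 0.625000

Trapezoidal rule: (h/2)[f(x₀) + 2f(x₁) + 2f(x₂) + ... + f(xₙ)]

x_0 = 1.2500, f(x_0) = 1.562500, coefficient = 1
x_1 = 1.8750, f(x_1) = 3.515625, coefficient = 2
x_2 = 2.5000, f(x_2) = 6.250000, coefficient = 2
x_3 = 3.1250, f(x_3) = 9.765625, coefficient = 2
x_4 = 3.7500, f(x_4) = 14.062500, coefficient = 1

I ≈ (0.625000/2) × 54.687500 = 17.089844
Exact value: 16.927083
Error: 0.162760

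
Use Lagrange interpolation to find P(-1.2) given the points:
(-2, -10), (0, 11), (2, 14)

Lagrange interpolation formula:
P(x) = Σ yᵢ × Lᵢ(x)
where Lᵢ(x) = Π_{j≠i} (x - xⱼ)/(xᵢ - xⱼ)

L_0(-1.2) = (-1.2 - 0)/(-2 - 0) × (-1.2 - 2)/(-2 - 2) = 0.480000
L_1(-1.2) = (-1.2 - (-2))/(0 - (-2)) × (-1.2 - 2)/(0 - 2) = 0.640000
L_2(-1.2) = (-1.2 - (-2))/(2 - (-2)) × (-1.2 - 0)/(2 - 0) = -0.120000

P(-1.2) = (-10)×L_0(-1.2) + 11×L_1(-1.2) + 14×L_2(-1.2)
P(-1.2) = 0.560000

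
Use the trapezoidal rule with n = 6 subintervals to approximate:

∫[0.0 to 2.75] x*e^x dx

f(x) = x*e^x
a = 0.0, b = 2.75, n = 6
h = (b - a)/n = 0.458333

Trapezoidal rule: (h/2)[f(x₀) + 2f(x₁) + 2f(x₂) + ... + f(xₙ)]

x_0 = 0.0000, f(x_0) = 0.000000, coefficient = 1
x_1 = 0.4583, f(x_1) = 0.724825, coefficient = 2
x_2 = 0.9167, f(x_2) = 2.292528, coefficient = 2
x_3 = 1.3750, f(x_3) = 5.438230, coefficient = 2
x_4 = 1.8333, f(x_4) = 11.466952, coefficient = 2
x_5 = 2.2917, f(x_5) = 22.667814, coefficient = 2
x_6 = 2.7500, f(x_6) = 43.017238, coefficient = 1

I ≈ (0.458333/2) × 128.197936 = 29.378694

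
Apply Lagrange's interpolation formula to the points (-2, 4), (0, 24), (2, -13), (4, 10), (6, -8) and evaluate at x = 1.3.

Lagrange interpolation formula:
P(x) = Σ yᵢ × Lᵢ(x)
where Lᵢ(x) = Π_{j≠i} (x - xⱼ)/(xᵢ - xⱼ)

L_0(1.3) = (1.3 - 0)/(-2 - 0) × (1.3 - 2)/(-2 - 2) × (1.3 - 4)/(-2 - 4) × (1.3 - 6)/(-2 - 6) = -0.030073
L_1(1.3) = (1.3 - (-2))/(0 - (-2)) × (1.3 - 2)/(0 - 2) × (1.3 - 4)/(0 - 4) × (1.3 - 6)/(0 - 6) = 0.305353
L_2(1.3) = (1.3 - (-2))/(2 - (-2)) × (1.3 - 0)/(2 - 0) × (1.3 - 4)/(2 - 4) × (1.3 - 6)/(2 - 6) = 0.850627
L_3(1.3) = (1.3 - (-2))/(4 - (-2)) × (1.3 - 0)/(4 - 0) × (1.3 - 2)/(4 - 2) × (1.3 - 6)/(4 - 6) = -0.147022
L_4(1.3) = (1.3 - (-2))/(6 - (-2)) × (1.3 - 0)/(6 - 0) × (1.3 - 2)/(6 - 2) × (1.3 - 4)/(6 - 4) = 0.021115

P(1.3) = 4×L_0(1.3) + 24×L_1(1.3) + (-13)×L_2(1.3) + 10×L_3(1.3) + (-8)×L_4(1.3)
P(1.3) = -5.489098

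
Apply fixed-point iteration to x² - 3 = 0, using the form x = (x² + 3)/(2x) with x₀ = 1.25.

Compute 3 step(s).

Equation: x² - 3 = 0
Fixed-point form: x = (x² + 3)/(2x)
x₀ = 1.25

x_1 = g(1.250000) = 1.825000
x_2 = g(1.825000) = 1.734418
x_3 = g(1.734418) = 1.732052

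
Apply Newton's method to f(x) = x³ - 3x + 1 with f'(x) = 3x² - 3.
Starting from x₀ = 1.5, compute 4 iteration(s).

f(x) = x³ - 3x + 1
f'(x) = 3x² - 3
x₀ = 1.5

Newton-Raphson formula: x_{n+1} = x_n - f(x_n)/f'(x_n)

Iteration 1:
  f(1.500000) = -0.125000
  f'(1.500000) = 3.750000
  x_1 = 1.500000 - (-0.125000)/3.750000 = 1.533333
Iteration 2:
  f(1.533333) = 0.005037
  f'(1.533333) = 4.053333
  x_2 = 1.533333 - 0.005037/4.053333 = 1.532091
Iteration 3:
  f(1.532091) = 0.000007
  f'(1.532091) = 4.041905
  x_3 = 1.532091 - 0.000007/4.041905 = 1.532089
Iteration 4:
  f(1.532089) = 0.000000
  f'(1.532089) = 4.041889
  x_4 = 1.532089 - 0.000000/4.041889 = 1.532089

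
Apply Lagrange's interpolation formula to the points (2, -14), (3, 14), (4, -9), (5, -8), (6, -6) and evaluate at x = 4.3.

Lagrange interpolation formula:
P(x) = Σ yᵢ × Lᵢ(x)
where Lᵢ(x) = Π_{j≠i} (x - xⱼ)/(xᵢ - xⱼ)

L_0(4.3) = (4.3 - 3)/(2 - 3) × (4.3 - 4)/(2 - 4) × (4.3 - 5)/(2 - 5) × (4.3 - 6)/(2 - 6) = 0.019337
L_1(4.3) = (4.3 - 2)/(3 - 2) × (4.3 - 4)/(3 - 4) × (4.3 - 5)/(3 - 5) × (4.3 - 6)/(3 - 6) = -0.136850
L_2(4.3) = (4.3 - 2)/(4 - 2) × (4.3 - 3)/(4 - 3) × (4.3 - 5)/(4 - 5) × (4.3 - 6)/(4 - 6) = 0.889525
L_3(4.3) = (4.3 - 2)/(5 - 2) × (4.3 - 3)/(5 - 3) × (4.3 - 4)/(5 - 4) × (4.3 - 6)/(5 - 6) = 0.254150
L_4(4.3) = (4.3 - 2)/(6 - 2) × (4.3 - 3)/(6 - 3) × (4.3 - 4)/(6 - 4) × (4.3 - 5)/(6 - 5) = -0.026162

P(4.3) = (-14)×L_0(4.3) + 14×L_1(4.3) + (-9)×L_2(4.3) + (-8)×L_3(4.3) + (-6)×L_4(4.3)
P(4.3) = -12.068575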